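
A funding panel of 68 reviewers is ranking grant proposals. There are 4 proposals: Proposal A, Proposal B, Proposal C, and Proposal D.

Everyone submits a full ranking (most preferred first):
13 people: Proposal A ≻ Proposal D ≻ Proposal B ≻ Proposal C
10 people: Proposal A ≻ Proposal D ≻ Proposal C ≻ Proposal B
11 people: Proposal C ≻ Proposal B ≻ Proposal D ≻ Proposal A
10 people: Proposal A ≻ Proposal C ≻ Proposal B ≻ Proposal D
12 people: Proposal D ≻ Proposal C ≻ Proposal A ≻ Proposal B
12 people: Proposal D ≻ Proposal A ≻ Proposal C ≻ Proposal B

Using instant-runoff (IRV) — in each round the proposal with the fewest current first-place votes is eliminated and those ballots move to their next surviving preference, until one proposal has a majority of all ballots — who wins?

Proposal D

Round 1: Proposal A 33, Proposal B 0, Proposal C 11, Proposal D 24. Proposal B eliminated.
Round 2: Proposal A 33, Proposal C 11, Proposal D 24. Proposal C eliminated.
Round 3: Proposal A 33, Proposal D 35. Proposal D has a majority (≥35).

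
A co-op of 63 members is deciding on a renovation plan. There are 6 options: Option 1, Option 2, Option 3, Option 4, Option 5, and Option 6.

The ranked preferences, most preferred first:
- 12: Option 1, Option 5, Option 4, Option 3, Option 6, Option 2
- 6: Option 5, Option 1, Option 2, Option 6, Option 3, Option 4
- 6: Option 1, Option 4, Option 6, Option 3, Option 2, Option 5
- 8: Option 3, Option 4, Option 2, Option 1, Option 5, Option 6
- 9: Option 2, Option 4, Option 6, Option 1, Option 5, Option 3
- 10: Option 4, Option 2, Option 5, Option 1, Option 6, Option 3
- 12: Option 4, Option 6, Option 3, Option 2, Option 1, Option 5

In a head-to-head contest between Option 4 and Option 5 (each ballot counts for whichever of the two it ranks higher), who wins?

Option 4

Option 4 is ranked above Option 5 on 45 ballots; Option 5 above Option 4 on 18.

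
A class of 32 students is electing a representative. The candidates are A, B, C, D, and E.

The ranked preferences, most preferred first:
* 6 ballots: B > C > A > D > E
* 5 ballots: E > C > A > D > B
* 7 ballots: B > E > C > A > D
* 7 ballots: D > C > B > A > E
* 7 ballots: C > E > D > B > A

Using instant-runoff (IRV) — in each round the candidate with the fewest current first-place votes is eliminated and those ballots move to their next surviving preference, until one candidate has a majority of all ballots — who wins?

C

Round 1: A 0, B 13, C 7, D 7, E 5. A eliminated.
Round 2: B 13, C 7, D 7, E 5. E eliminated.
Round 3: B 13, C 12, D 7. D eliminated.
Round 4: B 13, C 19. C has a majority (≥17).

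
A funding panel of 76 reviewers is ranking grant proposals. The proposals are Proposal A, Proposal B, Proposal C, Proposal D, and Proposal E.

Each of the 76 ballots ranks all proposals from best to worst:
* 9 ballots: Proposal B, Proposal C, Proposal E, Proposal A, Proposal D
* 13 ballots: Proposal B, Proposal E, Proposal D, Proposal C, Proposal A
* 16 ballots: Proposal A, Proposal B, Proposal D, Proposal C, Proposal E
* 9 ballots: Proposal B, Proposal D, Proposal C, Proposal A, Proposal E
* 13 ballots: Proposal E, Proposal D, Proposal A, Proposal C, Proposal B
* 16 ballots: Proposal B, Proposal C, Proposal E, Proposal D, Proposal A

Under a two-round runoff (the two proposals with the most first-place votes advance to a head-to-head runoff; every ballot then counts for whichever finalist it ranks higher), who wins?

Proposal B

Round 1 first-place votes: Proposal A 16, Proposal B 47, Proposal C 0, Proposal D 0, Proposal E 13. Proposal B and Proposal A advance.
Runoff: Proposal B is ranked above Proposal A on 47 ballots, Proposal A above Proposal B on 29.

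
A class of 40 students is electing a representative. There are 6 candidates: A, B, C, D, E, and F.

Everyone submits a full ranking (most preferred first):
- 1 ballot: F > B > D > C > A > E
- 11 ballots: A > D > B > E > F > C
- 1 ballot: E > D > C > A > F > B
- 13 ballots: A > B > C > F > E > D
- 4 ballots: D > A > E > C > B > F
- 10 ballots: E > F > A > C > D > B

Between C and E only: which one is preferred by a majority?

C is ranked above E on 14 ballots; E above C on 26.

E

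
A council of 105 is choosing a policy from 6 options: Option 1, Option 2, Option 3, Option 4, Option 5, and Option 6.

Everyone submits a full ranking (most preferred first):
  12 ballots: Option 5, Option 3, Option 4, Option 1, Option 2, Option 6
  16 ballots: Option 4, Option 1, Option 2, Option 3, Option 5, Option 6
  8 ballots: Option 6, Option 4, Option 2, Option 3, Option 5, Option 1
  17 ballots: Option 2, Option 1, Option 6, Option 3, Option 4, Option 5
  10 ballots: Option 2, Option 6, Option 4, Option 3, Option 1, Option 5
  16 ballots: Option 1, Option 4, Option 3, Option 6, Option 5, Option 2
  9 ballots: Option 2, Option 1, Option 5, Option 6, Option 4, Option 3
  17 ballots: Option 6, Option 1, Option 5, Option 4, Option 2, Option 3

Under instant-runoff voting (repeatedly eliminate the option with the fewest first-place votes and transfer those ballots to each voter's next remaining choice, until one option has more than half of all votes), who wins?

Option 4

Round 1: Option 1 16, Option 2 36, Option 3 0, Option 4 16, Option 5 12, Option 6 25. Option 3 eliminated.
Round 2: Option 1 16, Option 2 36, Option 4 16, Option 5 12, Option 6 25. Option 5 eliminated.
Round 3: Option 1 16, Option 2 36, Option 4 28, Option 6 25. Option 1 eliminated.
Round 4: Option 2 36, Option 4 44, Option 6 25. Option 6 eliminated.
Round 5: Option 2 36, Option 4 69. Option 4 has a majority (≥53).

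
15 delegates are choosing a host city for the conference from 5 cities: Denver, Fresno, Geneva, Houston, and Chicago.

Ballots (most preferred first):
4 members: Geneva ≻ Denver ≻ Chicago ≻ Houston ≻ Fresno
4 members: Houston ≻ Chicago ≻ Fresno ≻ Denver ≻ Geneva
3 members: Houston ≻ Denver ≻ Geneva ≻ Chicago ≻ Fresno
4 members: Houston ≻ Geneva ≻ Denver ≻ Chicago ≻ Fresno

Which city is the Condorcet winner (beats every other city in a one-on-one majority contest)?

Houston

Houston vs Denver: 11–4
Houston vs Fresno: 15–0
Houston vs Geneva: 11–4
Houston vs Chicago: 11–4
Houston beats every other city.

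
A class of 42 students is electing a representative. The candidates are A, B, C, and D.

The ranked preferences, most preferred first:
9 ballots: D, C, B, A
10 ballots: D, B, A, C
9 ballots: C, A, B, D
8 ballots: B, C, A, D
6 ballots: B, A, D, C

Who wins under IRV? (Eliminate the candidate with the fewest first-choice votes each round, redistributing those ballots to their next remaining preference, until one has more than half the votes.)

Round 1: A 0, B 14, C 9, D 19. A eliminated.
Round 2: B 14, C 9, D 19. C eliminated.
Round 3: B 23, D 19. B has a majority (≥22).

B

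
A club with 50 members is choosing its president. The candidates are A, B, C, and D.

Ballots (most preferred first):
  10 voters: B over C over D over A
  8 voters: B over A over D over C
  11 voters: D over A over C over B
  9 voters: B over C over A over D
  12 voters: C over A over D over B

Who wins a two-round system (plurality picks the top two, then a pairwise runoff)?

Round 1 first-place votes: A 0, B 27, C 12, D 11. B and C advance.
Runoff: B is ranked above C on 27 ballots, C above B on 23.

B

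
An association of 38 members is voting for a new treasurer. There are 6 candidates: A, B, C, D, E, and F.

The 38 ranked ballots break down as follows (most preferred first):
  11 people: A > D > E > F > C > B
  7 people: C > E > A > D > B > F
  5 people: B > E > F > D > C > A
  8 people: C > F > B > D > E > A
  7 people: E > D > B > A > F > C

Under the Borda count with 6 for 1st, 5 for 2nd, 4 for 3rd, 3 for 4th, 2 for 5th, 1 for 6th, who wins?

A: 11×6 + 7×4 + 5×1 + 8×1 + 7×3 = 128
B: 11×1 + 7×2 + 5×6 + 8×4 + 7×4 = 115
C: 11×2 + 7×6 + 5×2 + 8×6 + 7×1 = 129
D: 11×5 + 7×3 + 5×3 + 8×3 + 7×5 = 150
E: 11×4 + 7×5 + 5×5 + 8×2 + 7×6 = 162
F: 11×3 + 7×1 + 5×4 + 8×5 + 7×2 = 114

E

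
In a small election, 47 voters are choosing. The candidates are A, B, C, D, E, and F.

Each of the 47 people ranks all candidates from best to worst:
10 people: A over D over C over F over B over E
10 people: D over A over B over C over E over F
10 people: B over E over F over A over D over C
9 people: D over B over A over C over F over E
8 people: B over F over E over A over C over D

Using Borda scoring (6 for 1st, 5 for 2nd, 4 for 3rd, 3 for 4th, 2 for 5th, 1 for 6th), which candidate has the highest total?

B

A: 10×6 + 10×5 + 10×3 + 9×4 + 8×3 = 200
B: 10×2 + 10×4 + 10×6 + 9×5 + 8×6 = 213
C: 10×4 + 10×3 + 10×1 + 9×3 + 8×2 = 123
D: 10×5 + 10×6 + 10×2 + 9×6 + 8×1 = 192
E: 10×1 + 10×2 + 10×5 + 9×1 + 8×4 = 121
F: 10×3 + 10×1 + 10×4 + 9×2 + 8×5 = 138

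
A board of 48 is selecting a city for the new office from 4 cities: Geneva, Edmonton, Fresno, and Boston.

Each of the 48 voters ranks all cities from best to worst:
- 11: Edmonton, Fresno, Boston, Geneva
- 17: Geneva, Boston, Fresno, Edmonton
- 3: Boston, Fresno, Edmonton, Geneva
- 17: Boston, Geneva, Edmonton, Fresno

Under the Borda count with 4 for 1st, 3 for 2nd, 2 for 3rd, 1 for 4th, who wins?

Geneva: 11×1 + 17×4 + 3×1 + 17×3 = 133
Edmonton: 11×4 + 17×1 + 3×2 + 17×2 = 101
Fresno: 11×3 + 17×2 + 3×3 + 17×1 = 93
Boston: 11×2 + 17×3 + 3×4 + 17×4 = 153

Boston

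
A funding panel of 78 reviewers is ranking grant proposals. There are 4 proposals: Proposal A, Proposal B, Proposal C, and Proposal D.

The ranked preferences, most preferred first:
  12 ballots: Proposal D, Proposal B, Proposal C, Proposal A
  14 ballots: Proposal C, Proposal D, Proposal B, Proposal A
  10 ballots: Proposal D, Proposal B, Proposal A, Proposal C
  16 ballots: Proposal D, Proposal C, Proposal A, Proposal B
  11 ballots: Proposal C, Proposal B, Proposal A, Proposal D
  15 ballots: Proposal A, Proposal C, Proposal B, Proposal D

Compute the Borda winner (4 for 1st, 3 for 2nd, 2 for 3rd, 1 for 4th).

Proposal A: 12×1 + 14×1 + 10×2 + 16×2 + 11×2 + 15×4 = 160
Proposal B: 12×3 + 14×2 + 10×3 + 16×1 + 11×3 + 15×2 = 173
Proposal C: 12×2 + 14×4 + 10×1 + 16×3 + 11×4 + 15×3 = 227
Proposal D: 12×4 + 14×3 + 10×4 + 16×4 + 11×1 + 15×1 = 220

Proposal C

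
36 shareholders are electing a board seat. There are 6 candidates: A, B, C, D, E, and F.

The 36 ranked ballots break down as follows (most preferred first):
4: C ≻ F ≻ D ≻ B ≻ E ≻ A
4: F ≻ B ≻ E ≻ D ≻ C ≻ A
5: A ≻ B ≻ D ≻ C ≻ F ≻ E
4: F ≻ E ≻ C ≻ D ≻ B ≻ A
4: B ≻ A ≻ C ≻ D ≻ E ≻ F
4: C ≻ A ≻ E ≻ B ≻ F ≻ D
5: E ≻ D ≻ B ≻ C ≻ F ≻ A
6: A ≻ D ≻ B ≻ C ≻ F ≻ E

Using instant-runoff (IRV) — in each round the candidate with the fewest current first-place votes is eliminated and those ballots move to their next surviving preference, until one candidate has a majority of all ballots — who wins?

C

Round 1: A 11, B 4, C 8, D 0, E 5, F 8. D eliminated.
Round 2: A 11, B 4, C 8, E 5, F 8. B eliminated.
Round 3: A 15, C 8, E 5, F 8. E eliminated.
Round 4: A 15, C 13, F 8. F eliminated.
Round 5: A 15, C 21. C has a majority (≥19).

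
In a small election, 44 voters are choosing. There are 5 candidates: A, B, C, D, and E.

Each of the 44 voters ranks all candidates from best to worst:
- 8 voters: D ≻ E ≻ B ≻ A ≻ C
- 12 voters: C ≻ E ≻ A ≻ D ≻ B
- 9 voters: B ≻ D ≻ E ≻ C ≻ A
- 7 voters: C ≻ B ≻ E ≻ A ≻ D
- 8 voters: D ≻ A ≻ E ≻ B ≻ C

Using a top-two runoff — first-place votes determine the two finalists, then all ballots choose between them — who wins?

D

Round 1 first-place votes: A 0, B 9, C 19, D 16, E 0. C and D advance.
Runoff: C is ranked above D on 19 ballots, D above C on 25.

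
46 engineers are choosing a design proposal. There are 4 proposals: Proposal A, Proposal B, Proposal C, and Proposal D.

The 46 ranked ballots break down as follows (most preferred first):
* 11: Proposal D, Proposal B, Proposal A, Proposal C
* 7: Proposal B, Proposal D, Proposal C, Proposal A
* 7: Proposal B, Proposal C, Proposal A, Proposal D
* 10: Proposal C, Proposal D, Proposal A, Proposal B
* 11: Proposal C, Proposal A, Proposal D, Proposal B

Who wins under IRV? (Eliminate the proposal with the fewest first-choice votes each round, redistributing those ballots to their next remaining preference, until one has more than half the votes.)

Round 1: Proposal A 0, Proposal B 14, Proposal C 21, Proposal D 11. Proposal A eliminated.
Round 2: Proposal B 14, Proposal C 21, Proposal D 11. Proposal D eliminated.
Round 3: Proposal B 25, Proposal C 21. Proposal B has a majority (≥24).

Proposal B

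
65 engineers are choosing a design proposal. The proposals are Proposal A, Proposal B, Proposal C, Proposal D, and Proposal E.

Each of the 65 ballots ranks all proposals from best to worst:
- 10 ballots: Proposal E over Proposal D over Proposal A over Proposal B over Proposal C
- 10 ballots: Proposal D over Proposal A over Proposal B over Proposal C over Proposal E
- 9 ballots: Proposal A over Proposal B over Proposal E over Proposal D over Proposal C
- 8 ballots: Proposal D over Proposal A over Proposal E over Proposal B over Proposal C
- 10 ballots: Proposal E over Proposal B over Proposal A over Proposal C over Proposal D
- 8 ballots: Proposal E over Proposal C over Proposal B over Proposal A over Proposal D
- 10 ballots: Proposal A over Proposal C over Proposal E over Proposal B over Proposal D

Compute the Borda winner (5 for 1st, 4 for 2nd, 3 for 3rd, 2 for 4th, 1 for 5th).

Proposal A: 10×3 + 10×4 + 9×5 + 8×4 + 10×3 + 8×2 + 10×5 = 243
Proposal B: 10×2 + 10×3 + 9×4 + 8×2 + 10×4 + 8×3 + 10×2 = 186
Proposal C: 10×1 + 10×2 + 9×1 + 8×1 + 10×2 + 8×4 + 10×4 = 139
Proposal D: 10×4 + 10×5 + 9×2 + 8×5 + 10×1 + 8×1 + 10×1 = 176
Proposal E: 10×5 + 10×1 + 9×3 + 8×3 + 10×5 + 8×5 + 10×3 = 231

Proposal A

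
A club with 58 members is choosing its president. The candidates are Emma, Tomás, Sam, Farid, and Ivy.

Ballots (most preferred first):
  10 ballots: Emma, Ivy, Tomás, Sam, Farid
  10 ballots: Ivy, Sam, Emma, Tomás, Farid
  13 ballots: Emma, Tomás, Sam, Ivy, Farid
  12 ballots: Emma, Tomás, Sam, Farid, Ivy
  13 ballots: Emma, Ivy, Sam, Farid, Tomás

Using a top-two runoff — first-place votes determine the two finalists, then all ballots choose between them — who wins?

Round 1 first-place votes: Emma 48, Tomás 0, Sam 0, Farid 0, Ivy 10. Emma and Ivy advance.
Runoff: Emma is ranked above Ivy on 48 ballots, Ivy above Emma on 10.

Emma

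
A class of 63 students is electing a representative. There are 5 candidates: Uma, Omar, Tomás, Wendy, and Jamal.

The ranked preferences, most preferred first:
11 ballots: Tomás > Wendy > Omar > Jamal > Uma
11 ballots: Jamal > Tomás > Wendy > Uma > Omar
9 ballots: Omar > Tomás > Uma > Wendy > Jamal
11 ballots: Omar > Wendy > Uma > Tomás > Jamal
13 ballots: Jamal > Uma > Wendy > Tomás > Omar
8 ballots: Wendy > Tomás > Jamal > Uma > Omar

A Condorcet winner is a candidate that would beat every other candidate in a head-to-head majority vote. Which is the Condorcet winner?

Wendy vs Uma: 41–22
Wendy vs Omar: 43–20
Wendy vs Tomás: 32–31
Wendy vs Jamal: 39–24
Wendy beats every other candidate.

Wendy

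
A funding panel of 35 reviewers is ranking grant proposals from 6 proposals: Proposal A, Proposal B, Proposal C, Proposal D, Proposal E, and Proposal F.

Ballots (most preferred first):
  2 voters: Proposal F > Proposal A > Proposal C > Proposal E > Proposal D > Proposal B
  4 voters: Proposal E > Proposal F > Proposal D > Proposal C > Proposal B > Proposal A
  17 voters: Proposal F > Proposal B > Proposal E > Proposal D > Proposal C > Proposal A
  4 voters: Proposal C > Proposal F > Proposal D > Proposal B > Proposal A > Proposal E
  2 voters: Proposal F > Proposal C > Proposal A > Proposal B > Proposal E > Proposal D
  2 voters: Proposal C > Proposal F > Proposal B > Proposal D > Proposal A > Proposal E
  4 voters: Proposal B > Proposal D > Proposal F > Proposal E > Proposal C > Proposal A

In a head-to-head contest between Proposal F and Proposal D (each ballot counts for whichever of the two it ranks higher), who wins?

Proposal F is ranked above Proposal D on 31 ballots; Proposal D above Proposal F on 4.

Proposal F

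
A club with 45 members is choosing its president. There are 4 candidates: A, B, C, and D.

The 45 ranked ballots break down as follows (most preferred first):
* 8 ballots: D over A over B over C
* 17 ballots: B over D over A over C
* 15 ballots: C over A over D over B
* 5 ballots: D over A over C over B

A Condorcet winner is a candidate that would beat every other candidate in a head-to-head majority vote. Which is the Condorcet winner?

D vs A: 30–15
D vs B: 28–17
D vs C: 30–15
D beats every other candidate.

D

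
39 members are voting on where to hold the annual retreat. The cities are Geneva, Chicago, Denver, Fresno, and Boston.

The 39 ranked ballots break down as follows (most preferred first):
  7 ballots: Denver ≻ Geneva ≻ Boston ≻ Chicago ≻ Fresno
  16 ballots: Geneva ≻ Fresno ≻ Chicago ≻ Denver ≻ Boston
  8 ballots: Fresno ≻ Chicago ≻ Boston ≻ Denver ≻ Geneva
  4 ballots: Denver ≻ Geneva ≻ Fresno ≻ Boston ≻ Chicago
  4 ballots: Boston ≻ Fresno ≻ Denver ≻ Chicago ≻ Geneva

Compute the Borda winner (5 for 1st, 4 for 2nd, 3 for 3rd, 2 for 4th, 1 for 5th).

Fresno

Geneva: 7×4 + 16×5 + 8×1 + 4×4 + 4×1 = 136
Chicago: 7×2 + 16×3 + 8×4 + 4×1 + 4×2 = 106
Denver: 7×5 + 16×2 + 8×2 + 4×5 + 4×3 = 115
Fresno: 7×1 + 16×4 + 8×5 + 4×3 + 4×4 = 139
Boston: 7×3 + 16×1 + 8×3 + 4×2 + 4×5 = 89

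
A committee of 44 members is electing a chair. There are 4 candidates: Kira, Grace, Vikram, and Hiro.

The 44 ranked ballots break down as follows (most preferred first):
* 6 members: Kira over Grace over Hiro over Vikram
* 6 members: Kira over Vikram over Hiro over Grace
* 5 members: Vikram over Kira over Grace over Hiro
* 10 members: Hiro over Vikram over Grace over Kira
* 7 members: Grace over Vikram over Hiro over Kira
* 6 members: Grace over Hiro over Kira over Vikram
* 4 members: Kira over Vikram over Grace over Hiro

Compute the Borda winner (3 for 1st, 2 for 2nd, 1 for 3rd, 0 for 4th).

Grace

Kira: 6×3 + 6×3 + 5×2 + 10×0 + 7×0 + 6×1 + 4×3 = 64
Grace: 6×2 + 6×0 + 5×1 + 10×1 + 7×3 + 6×3 + 4×1 = 70
Vikram: 6×0 + 6×2 + 5×3 + 10×2 + 7×2 + 6×0 + 4×2 = 69
Hiro: 6×1 + 6×1 + 5×0 + 10×3 + 7×1 + 6×2 + 4×0 = 61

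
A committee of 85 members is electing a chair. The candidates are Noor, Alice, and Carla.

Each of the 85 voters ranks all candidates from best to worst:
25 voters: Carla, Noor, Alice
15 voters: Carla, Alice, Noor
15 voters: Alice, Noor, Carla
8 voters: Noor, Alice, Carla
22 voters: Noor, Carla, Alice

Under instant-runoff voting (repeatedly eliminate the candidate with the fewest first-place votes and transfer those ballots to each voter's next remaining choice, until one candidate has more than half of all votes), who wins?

Noor

Round 1: Noor 30, Alice 15, Carla 40. Alice eliminated.
Round 2: Noor 45, Carla 40. Noor has a majority (≥43).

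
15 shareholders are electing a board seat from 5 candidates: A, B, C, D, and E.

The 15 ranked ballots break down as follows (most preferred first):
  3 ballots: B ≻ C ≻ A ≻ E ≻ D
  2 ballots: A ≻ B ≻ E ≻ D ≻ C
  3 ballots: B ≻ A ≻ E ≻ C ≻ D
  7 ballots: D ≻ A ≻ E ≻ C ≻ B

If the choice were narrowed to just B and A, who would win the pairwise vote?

B is ranked above A on 6 ballots; A above B on 9.

A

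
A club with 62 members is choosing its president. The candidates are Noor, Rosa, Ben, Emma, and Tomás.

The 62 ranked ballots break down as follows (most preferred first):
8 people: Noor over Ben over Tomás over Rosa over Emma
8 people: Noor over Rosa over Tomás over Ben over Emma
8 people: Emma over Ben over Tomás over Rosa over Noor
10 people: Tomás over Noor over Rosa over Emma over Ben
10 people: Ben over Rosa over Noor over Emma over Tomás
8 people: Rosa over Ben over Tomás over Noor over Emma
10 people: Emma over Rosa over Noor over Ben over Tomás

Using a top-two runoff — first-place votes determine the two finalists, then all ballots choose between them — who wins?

Noor

Round 1 first-place votes: Noor 16, Rosa 8, Ben 10, Emma 18, Tomás 10. Emma and Noor advance.
Runoff: Emma is ranked above Noor on 18 ballots, Noor above Emma on 44.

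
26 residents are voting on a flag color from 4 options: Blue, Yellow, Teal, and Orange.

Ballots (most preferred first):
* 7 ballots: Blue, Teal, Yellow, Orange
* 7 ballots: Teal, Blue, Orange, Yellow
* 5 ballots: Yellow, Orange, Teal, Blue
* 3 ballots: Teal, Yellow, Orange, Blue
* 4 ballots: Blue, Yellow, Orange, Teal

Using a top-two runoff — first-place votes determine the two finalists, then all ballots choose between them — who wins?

Teal

Round 1 first-place votes: Blue 11, Yellow 5, Teal 10, Orange 0. Blue and Teal advance.
Runoff: Blue is ranked above Teal on 11 ballots, Teal above Blue on 15.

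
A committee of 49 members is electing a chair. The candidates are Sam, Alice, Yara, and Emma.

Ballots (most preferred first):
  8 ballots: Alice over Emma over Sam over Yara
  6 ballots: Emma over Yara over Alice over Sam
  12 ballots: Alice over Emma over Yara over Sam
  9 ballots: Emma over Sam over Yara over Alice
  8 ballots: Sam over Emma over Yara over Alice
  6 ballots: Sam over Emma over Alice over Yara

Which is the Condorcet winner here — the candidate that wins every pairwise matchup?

Emma vs Sam: 35–14
Emma vs Alice: 29–20
Emma vs Yara: 49–0
Emma beats every other candidate.

Emma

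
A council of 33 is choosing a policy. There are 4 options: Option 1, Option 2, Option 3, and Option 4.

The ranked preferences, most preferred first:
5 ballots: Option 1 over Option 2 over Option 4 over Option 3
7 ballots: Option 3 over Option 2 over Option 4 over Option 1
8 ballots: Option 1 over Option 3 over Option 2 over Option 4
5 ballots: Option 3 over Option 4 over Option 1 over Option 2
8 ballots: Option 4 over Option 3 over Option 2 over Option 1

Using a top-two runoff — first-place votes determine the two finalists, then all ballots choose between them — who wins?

Option 3

Round 1 first-place votes: Option 1 13, Option 2 0, Option 3 12, Option 4 8. Option 1 and Option 3 advance.
Runoff: Option 1 is ranked above Option 3 on 13 ballots, Option 3 above Option 1 on 20.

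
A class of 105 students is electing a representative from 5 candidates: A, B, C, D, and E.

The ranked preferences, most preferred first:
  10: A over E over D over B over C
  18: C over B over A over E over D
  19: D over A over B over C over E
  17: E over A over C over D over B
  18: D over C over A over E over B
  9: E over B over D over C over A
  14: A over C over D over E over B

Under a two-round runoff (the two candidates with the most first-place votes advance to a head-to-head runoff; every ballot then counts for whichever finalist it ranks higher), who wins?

Round 1 first-place votes: A 24, B 0, C 18, D 37, E 26. D and E advance.
Runoff: D is ranked above E on 51 ballots, E above D on 54.

E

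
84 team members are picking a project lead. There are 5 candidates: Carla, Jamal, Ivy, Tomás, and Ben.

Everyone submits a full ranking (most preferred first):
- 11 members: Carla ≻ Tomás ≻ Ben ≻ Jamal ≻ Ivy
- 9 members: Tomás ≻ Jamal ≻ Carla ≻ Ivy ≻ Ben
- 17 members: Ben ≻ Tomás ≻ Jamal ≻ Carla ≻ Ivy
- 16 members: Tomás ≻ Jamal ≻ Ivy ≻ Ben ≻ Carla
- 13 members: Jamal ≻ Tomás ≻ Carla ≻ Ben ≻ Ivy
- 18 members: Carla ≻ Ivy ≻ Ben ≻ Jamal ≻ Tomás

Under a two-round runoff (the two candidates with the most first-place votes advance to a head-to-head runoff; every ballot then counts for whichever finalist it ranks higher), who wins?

Tomás

Round 1 first-place votes: Carla 29, Jamal 13, Ivy 0, Tomás 25, Ben 17. Carla and Tomás advance.
Runoff: Carla is ranked above Tomás on 29 ballots, Tomás above Carla on 55.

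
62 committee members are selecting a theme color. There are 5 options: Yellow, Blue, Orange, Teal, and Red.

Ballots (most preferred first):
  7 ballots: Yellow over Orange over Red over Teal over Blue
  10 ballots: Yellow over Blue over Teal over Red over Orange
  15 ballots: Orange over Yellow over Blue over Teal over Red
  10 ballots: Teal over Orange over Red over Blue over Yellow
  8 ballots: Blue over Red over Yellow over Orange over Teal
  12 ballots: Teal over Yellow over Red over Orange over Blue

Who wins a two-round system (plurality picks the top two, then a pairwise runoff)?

Yellow

Round 1 first-place votes: Yellow 17, Blue 8, Orange 15, Teal 22, Red 0. Teal and Yellow advance.
Runoff: Teal is ranked above Yellow on 22 ballots, Yellow above Teal on 40.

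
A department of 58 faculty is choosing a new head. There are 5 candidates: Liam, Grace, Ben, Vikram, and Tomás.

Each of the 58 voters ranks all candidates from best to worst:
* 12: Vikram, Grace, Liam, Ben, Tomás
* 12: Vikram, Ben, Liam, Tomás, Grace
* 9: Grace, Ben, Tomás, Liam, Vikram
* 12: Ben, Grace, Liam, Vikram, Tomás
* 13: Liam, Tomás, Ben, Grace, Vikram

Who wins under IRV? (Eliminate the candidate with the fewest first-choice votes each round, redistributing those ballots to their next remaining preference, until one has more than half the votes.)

Ben

Round 1: Liam 13, Grace 9, Ben 12, Vikram 24, Tomás 0. Tomás eliminated.
Round 2: Liam 13, Grace 9, Ben 12, Vikram 24. Grace eliminated.
Round 3: Liam 13, Ben 21, Vikram 24. Liam eliminated.
Round 4: Ben 34, Vikram 24. Ben has a majority (≥30).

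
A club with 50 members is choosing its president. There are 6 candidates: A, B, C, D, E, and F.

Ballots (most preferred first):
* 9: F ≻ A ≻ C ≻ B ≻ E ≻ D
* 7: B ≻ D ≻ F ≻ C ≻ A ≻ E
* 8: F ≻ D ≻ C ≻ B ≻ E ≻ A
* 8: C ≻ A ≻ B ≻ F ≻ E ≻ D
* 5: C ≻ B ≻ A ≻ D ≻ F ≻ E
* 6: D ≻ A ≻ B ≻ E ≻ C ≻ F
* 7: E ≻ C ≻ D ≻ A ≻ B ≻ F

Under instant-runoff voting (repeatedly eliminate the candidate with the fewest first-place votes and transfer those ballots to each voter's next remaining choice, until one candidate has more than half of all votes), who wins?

C

Round 1: A 0, B 7, C 13, D 6, E 7, F 17. A eliminated.
Round 2: B 7, C 13, D 6, E 7, F 17. D eliminated.
Round 3: B 13, C 13, E 7, F 17. E eliminated.
Round 4: B 13, C 20, F 17. B eliminated.
Round 5: C 26, F 24. C has a majority (≥26).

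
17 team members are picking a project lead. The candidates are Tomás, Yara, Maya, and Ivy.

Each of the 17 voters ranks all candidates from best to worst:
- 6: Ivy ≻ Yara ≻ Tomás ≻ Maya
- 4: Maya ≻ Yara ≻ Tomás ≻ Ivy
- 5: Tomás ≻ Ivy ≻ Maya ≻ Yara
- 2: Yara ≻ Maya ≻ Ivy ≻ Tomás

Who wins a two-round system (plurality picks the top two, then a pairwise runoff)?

Round 1 first-place votes: Tomás 5, Yara 2, Maya 4, Ivy 6. Ivy and Tomás advance.
Runoff: Ivy is ranked above Tomás on 8 ballots, Tomás above Ivy on 9.

Tomás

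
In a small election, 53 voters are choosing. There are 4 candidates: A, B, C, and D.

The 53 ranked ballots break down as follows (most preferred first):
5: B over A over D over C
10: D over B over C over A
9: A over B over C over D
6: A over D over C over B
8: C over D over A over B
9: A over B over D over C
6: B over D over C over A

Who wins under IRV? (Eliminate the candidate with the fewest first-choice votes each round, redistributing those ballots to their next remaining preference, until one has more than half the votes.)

A

Round 1: A 24, B 11, C 8, D 10. C eliminated.
Round 2: A 24, B 11, D 18. B eliminated.
Round 3: A 29, D 24. A has a majority (≥27).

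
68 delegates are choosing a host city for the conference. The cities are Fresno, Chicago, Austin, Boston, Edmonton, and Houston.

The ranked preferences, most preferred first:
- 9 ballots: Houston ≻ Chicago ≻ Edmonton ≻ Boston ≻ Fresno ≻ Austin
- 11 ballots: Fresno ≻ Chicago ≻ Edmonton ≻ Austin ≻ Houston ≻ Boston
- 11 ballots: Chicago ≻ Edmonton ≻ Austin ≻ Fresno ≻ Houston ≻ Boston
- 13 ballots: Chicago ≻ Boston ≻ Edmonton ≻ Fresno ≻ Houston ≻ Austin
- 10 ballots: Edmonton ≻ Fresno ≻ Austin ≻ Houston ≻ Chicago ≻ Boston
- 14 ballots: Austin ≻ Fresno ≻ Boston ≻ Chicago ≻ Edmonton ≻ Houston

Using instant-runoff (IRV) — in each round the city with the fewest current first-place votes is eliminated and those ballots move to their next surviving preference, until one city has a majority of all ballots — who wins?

Fresno

Round 1: Fresno 11, Chicago 24, Austin 14, Boston 0, Edmonton 10, Houston 9. Boston eliminated.
Round 2: Fresno 11, Chicago 24, Austin 14, Edmonton 10, Houston 9. Houston eliminated.
Round 3: Fresno 11, Chicago 33, Austin 14, Edmonton 10. Edmonton eliminated.
Round 4: Fresno 21, Chicago 33, Austin 14. Austin eliminated.
Round 5: Fresno 35, Chicago 33. Fresno has a majority (≥35).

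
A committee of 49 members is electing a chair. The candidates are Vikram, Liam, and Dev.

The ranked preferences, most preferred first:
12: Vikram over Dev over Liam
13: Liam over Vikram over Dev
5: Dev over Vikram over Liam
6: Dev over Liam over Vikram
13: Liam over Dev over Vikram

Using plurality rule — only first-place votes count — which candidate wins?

First-place votes: Vikram 12, Liam 26, Dev 11.

Liam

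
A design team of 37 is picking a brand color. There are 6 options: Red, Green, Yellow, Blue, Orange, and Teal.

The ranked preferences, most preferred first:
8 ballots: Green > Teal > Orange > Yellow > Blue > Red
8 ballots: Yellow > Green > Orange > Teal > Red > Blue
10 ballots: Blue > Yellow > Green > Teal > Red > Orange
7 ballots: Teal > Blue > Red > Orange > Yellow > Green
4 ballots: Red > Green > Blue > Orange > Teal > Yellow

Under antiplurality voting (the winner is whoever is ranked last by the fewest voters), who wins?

Last-place votes: Red 8, Green 7, Yellow 4, Blue 8, Orange 10, Teal 0.

Teal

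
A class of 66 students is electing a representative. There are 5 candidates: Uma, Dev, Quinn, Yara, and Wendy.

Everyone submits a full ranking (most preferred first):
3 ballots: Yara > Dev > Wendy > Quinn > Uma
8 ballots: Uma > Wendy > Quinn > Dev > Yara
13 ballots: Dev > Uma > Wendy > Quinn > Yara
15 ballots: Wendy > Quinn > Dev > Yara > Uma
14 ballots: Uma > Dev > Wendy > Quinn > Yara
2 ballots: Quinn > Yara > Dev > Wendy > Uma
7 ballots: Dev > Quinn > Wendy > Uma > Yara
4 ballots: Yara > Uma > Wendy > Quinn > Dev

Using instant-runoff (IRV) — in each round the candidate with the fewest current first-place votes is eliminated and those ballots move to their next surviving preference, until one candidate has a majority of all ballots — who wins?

Dev

Round 1: Uma 22, Dev 20, Quinn 2, Yara 7, Wendy 15. Quinn eliminated.
Round 2: Uma 22, Dev 20, Yara 9, Wendy 15. Yara eliminated.
Round 3: Uma 26, Dev 25, Wendy 15. Wendy eliminated.
Round 4: Uma 26, Dev 40. Dev has a majority (≥34).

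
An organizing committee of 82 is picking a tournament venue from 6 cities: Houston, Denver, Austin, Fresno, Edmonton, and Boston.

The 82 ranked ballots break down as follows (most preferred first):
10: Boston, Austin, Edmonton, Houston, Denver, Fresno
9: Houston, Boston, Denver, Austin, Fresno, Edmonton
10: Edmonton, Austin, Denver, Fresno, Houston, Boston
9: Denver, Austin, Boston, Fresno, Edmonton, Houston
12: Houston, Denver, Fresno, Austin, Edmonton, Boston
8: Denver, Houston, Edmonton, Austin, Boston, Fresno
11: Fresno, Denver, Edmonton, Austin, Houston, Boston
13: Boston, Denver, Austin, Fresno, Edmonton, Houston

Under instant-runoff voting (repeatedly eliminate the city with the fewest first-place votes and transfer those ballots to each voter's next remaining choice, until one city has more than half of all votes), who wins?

Denver

Round 1: Houston 21, Denver 17, Austin 0, Fresno 11, Edmonton 10, Boston 23. Austin eliminated.
Round 2: Houston 21, Denver 17, Fresno 11, Edmonton 10, Boston 23. Edmonton eliminated.
Round 3: Houston 21, Denver 27, Fresno 11, Boston 23. Fresno eliminated.
Round 4: Houston 21, Denver 38, Boston 23. Houston eliminated.
Round 5: Denver 50, Boston 32. Denver has a majority (≥42).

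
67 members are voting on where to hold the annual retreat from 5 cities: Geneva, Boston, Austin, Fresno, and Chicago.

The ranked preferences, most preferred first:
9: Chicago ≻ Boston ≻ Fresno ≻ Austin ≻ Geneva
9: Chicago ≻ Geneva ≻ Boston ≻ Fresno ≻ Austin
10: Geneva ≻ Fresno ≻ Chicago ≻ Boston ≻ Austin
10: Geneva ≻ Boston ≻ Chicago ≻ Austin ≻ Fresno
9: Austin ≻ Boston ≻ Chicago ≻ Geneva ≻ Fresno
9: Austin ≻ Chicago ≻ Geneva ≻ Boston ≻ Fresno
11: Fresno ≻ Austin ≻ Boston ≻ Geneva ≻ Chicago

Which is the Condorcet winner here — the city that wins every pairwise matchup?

Chicago vs Geneva: 36–31
Chicago vs Boston: 37–30
Chicago vs Austin: 38–29
Chicago vs Fresno: 46–21
Chicago beats every other city.

Chicago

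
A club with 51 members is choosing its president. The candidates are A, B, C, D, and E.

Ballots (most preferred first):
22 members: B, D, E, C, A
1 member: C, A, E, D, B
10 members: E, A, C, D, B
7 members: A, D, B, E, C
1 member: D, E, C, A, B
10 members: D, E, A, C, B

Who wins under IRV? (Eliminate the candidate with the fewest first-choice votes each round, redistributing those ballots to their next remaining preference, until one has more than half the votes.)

D

Round 1: A 7, B 22, C 1, D 11, E 10. C eliminated.
Round 2: A 8, B 22, D 11, E 10. A eliminated.
Round 3: B 22, D 18, E 11. E eliminated.
Round 4: B 22, D 29. D has a majority (≥26).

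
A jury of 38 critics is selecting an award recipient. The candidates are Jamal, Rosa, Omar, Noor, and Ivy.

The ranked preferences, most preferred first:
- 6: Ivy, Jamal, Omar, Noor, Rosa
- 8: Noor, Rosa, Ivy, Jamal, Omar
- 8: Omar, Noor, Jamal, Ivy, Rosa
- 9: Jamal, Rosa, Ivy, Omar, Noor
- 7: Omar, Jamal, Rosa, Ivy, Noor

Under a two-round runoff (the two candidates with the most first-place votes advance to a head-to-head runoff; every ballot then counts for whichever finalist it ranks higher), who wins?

Jamal

Round 1 first-place votes: Jamal 9, Rosa 0, Omar 15, Noor 8, Ivy 6. Omar and Jamal advance.
Runoff: Omar is ranked above Jamal on 15 ballots, Jamal above Omar on 23.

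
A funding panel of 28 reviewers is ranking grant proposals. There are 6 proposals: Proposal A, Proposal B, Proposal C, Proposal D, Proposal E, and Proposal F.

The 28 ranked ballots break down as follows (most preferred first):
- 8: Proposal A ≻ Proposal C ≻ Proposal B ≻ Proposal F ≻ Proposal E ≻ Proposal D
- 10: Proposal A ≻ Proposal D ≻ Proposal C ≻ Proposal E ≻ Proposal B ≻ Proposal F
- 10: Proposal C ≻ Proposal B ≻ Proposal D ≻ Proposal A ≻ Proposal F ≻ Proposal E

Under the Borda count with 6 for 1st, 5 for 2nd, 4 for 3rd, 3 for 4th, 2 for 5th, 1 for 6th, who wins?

Proposal A: 8×6 + 10×6 + 10×3 = 138
Proposal B: 8×4 + 10×2 + 10×5 = 102
Proposal C: 8×5 + 10×4 + 10×6 = 140
Proposal D: 8×1 + 10×5 + 10×4 = 98
Proposal E: 8×2 + 10×3 + 10×1 = 56
Proposal F: 8×3 + 10×1 + 10×2 = 54

Proposal C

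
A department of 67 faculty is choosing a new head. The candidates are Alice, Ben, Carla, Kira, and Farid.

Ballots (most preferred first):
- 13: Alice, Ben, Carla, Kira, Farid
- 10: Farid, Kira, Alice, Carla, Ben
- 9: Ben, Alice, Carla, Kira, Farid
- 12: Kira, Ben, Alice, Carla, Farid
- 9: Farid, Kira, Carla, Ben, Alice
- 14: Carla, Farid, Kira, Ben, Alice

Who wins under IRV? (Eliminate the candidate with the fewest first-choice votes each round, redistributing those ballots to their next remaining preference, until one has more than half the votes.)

Round 1: Alice 13, Ben 9, Carla 14, Kira 12, Farid 19. Ben eliminated.
Round 2: Alice 22, Carla 14, Kira 12, Farid 19. Kira eliminated.
Round 3: Alice 34, Carla 14, Farid 19. Alice has a majority (≥34).

Alice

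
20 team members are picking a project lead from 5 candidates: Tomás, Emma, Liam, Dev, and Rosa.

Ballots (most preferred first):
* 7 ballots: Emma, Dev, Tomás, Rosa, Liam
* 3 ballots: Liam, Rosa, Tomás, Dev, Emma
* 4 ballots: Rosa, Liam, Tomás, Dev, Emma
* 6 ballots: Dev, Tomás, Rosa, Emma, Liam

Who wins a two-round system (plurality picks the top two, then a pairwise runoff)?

Dev

Round 1 first-place votes: Tomás 0, Emma 7, Liam 3, Dev 6, Rosa 4. Emma and Dev advance.
Runoff: Emma is ranked above Dev on 7 ballots, Dev above Emma on 13.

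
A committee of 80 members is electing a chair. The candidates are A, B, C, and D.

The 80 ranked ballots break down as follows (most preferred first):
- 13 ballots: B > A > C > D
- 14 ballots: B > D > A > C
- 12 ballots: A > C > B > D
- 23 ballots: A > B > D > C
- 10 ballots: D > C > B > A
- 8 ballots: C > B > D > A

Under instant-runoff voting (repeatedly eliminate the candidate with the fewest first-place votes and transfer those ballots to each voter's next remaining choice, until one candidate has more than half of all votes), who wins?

Round 1: A 35, B 27, C 8, D 10. C eliminated.
Round 2: A 35, B 35, D 10. D eliminated.
Round 3: A 35, B 45. B has a majority (≥41).

B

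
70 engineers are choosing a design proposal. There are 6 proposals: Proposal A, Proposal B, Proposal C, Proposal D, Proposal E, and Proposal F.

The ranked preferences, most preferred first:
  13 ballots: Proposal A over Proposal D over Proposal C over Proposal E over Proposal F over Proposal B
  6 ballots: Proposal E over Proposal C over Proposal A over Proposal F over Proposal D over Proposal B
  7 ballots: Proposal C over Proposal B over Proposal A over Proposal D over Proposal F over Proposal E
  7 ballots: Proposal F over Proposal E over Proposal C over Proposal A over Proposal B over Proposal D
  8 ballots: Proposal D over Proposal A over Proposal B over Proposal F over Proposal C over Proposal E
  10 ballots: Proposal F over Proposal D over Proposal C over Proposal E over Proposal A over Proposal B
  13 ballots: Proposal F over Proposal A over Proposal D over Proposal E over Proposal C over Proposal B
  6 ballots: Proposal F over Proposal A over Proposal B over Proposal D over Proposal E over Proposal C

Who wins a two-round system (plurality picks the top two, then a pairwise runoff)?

Round 1 first-place votes: Proposal A 13, Proposal B 0, Proposal C 7, Proposal D 8, Proposal E 6, Proposal F 36. Proposal F and Proposal A advance.
Runoff: Proposal F is ranked above Proposal A on 36 ballots, Proposal A above Proposal F on 34.

Proposal F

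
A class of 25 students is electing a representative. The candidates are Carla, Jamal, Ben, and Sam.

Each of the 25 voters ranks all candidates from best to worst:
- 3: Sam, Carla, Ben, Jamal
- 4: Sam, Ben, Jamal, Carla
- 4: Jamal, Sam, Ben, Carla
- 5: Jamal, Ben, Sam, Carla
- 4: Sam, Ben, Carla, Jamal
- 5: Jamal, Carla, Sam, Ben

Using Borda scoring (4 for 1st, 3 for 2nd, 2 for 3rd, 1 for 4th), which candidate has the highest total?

Sam

Carla: 3×3 + 4×1 + 4×1 + 5×1 + 4×2 + 5×3 = 45
Jamal: 3×1 + 4×2 + 4×4 + 5×4 + 4×1 + 5×4 = 71
Ben: 3×2 + 4×3 + 4×2 + 5×3 + 4×3 + 5×1 = 58
Sam: 3×4 + 4×4 + 4×3 + 5×2 + 4×4 + 5×2 = 76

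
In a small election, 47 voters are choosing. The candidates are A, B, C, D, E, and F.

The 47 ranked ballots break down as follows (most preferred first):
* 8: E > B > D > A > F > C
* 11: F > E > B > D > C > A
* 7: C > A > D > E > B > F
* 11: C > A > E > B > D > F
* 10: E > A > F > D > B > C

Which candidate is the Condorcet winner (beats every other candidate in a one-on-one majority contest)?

E vs A: 29–18
E vs B: 47–0
E vs C: 29–18
E vs D: 40–7
E vs F: 36–11
E beats every other candidate.

E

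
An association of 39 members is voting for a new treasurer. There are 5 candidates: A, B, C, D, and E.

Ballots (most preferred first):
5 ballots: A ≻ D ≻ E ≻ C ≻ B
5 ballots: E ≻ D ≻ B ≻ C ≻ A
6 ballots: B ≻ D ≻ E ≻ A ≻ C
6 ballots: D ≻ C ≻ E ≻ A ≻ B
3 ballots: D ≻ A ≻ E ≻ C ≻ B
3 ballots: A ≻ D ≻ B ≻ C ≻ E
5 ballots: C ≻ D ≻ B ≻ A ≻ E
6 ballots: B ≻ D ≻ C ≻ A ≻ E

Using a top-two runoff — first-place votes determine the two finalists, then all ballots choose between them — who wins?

Round 1 first-place votes: A 8, B 12, C 5, D 9, E 5. B and D advance.
Runoff: B is ranked above D on 12 ballots, D above B on 27.

D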